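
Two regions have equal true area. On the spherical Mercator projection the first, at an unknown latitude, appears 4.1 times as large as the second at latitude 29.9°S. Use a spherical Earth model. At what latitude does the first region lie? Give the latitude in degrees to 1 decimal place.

64.7°

On Mercator, (apparent₁)/(apparent₂) = sec²φ₁ / sec²φ₂ when true areas are equal.
cos²φ₂ / cos²φ₁ = 4.1  ⇒  cos φ₁ = cos 29.9° / √4.1 = 0.8669/2.025 = 0.4281.
φ₁ = arccos(0.4281) ≈ 64.7°.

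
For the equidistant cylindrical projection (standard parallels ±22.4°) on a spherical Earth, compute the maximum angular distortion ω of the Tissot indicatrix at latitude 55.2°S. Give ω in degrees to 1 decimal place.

27.4°

In the equirectangular projection with standard parallel φ₀ = 22.4° (x = Rλ cos φ₀, y = Rφ), meridians are true-scale (h = 1) and the parallel scale is k = cos φ₀ / cos φ.
At 55.2°: h = 1.000, k = 1.620; principal scales a = 1.620, b = 1.000.
sin(ω/2) = (a − b)/(a + b) = 0.6200/2.620 = 0.2366, so ω = 2 arcsin(0.2366) ≈ 27.4°.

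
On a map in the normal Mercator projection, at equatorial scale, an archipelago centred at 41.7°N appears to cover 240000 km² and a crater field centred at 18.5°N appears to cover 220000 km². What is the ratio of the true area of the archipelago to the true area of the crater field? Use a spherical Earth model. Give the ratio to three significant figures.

Since Mercator area scale is 1/cos²φ, the true area equals the apparent area multiplied by cos²φ.
True area of archipelago: 240000 × cos²(41.7°) = 240000 × 0.5575 = 133800 km².
True area of crater field: 220000 × cos²(18.5°) = 220000 × 0.8993 = 197800 km².
Ratio = 133800 / 197800 ≈ 0.676.

0.676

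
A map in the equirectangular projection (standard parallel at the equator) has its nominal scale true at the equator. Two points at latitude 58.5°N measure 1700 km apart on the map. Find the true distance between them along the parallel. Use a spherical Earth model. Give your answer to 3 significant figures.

888 km

For the equirectangular projection with φ₀ = 0 (plate carrée), h = 1 along meridians and k = sec φ along parallels.
Along the parallel at 58.5°, map distances are exaggerated by k = sec 58.5° = 1.914.
True distance = 1700 / 1.914 = 1700 × cos 58.5° ≈ 888 km.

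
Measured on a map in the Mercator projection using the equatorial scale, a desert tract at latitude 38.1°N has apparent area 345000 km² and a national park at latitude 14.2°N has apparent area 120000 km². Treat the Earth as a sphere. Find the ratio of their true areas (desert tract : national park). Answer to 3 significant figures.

Mercator's areal exaggeration is sec²φ; hence true area = (apparent area) · cos²φ.
True area of desert tract: 345000 × cos²(38.1°) = 345000 × 0.6193 = 213600 km².
True area of national park: 120000 × cos²(14.2°) = 120000 × 0.9398 = 112800 km².
Ratio = 213600 / 112800 ≈ 1.89.

1.89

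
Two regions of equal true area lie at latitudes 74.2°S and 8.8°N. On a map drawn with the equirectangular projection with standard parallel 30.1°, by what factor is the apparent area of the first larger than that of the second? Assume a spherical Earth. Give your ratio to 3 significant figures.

In the equirectangular projection with standard parallel φ₀ = 30.1° (x = Rλ cos φ₀, y = Rφ), meridians are true-scale (h = 1) and the parallel scale is k = cos φ₀ / cos φ.
Areal scale at 74.2°: h·k = 1.000 × 3.177 = 3.177.
Areal scale at 8.8°: h·k = 1.000 × 0.8755 = 0.8755.
Ratio = 3.177/0.8755 ≈ 3.63.

3.63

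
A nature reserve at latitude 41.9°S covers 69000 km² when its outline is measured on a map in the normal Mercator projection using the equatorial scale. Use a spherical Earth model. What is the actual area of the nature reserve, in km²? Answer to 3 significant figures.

38200 km²

For Mercator, h = k = sec φ (a conformal cylindrical projection has a single point scale, 1/cos φ).
Areal scale = k² = sec²φ = 1/cos²(41.9°) = 1/0.7443² = 1.805.
True area = apparent / (areal scale) = 69000 / 1.805 ≈ 38200 km².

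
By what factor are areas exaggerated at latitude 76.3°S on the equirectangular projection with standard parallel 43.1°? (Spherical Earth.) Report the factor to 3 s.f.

In the equirectangular projection with standard parallel φ₀ = 43.1° (x = Rλ cos φ₀, y = Rφ), meridians are true-scale (h = 1) and the parallel scale is k = cos φ₀ / cos φ.
Areal scale = h·k = 1 × cos φ₀ / cos φ; at 76.3°, h = 1.000, k = 3.083, so h·k = 3.083.

3.08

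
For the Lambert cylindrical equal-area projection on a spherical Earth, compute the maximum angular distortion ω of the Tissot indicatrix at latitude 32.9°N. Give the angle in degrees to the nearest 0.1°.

The Lambert cylindrical equal-area projection is the cylindrical equal-area projection with its standard parallel at the equator (φ₀ = 0). Cylindrical equal-area (φ₀ = 0°): h = cos φ / cos 0° along meridians, k = cos 0° / cos φ along parallels; h·k = 1.
At 32.9°: h = 0.8396, k = 1.191; principal scales a = 1.191, b = 0.8396.
sin(ω/2) = (a − b)/(a + b) = 0.3514/2.031 = 0.1730, so ω = 2 arcsin(0.1730) ≈ 19.9°.

19.9°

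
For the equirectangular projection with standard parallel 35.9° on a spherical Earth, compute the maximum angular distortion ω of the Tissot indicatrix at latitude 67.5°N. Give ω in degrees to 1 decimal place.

With standard parallel φ₀ = 35.9°, the equirectangular projection gives x = Rλ cos φ₀, y = Rφ, so h = 1 and k = cos 35.9° / cos φ.
At 67.5°: h = 1.000, k = 2.117; principal scales a = 2.117, b = 1.000.
sin(ω/2) = (a − b)/(a + b) = 1.117/3.117 = 0.3583, so ω = 2 arcsin(0.3583) ≈ 42.0°.

42.0°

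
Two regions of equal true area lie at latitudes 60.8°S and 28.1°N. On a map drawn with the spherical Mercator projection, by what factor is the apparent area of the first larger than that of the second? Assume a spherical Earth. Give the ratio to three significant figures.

3.27

Mercator areal scale is sec²φ.
At 60.8°: sec²(60.8°) = 1/0.4879² = 4.202.
At 28.1°: sec²(28.1°) = 1/0.8821² = 1.285.
Ratio = 4.202/1.285 = cos²(28.1°)/cos²(60.8°) ≈ 3.27.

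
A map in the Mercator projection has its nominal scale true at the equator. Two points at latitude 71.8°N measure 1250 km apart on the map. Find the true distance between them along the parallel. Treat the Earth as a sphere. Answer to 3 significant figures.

390 km

The Mercator projection is conformal; its linear scale factor is the same in every direction and equals sec φ = 1/cos φ.
Along the parallel at 71.8°, map distances are exaggerated by k = sec 71.8° = 3.202.
True distance = 1250 / 3.202 = 1250 × cos 71.8° ≈ 390 km.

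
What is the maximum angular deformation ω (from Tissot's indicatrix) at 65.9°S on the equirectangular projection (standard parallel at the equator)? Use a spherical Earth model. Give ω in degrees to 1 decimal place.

49.7°

For the equirectangular projection with φ₀ = 0 (plate carrée), h = 1 along meridians and k = sec φ along parallels.
At 65.9°: h = 1.000, k = 2.449; principal scales a = 2.449, b = 1.000.
sin(ω/2) = (a − b)/(a + b) = 1.449/3.449 = 0.4201, so ω = 2 arcsin(0.4201) ≈ 49.7°.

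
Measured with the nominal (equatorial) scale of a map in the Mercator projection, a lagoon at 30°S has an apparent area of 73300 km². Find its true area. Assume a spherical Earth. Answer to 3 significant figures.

55000 km²

Mercator is conformal, so the point scale is isotropic: h = k = sec φ = 1/cos φ.
Areal scale = k² = sec²φ = 1/cos²(30°) = 1/0.8660² = 1.333.
True area = apparent / (areal scale) = 73300 / 1.333 ≈ 55000 km².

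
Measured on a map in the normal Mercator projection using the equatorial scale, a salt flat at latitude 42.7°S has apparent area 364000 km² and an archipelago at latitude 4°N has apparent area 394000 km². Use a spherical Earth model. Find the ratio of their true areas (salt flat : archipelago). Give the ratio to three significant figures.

0.501

Mercator's areal exaggeration is sec²φ; hence true area = (apparent area) · cos²φ.
True area of salt flat: 364000 × cos²(42.7°) = 364000 × 0.5401 = 196600 km².
True area of archipelago: 394000 × cos²(4°) = 394000 × 0.9951 = 392100 km².
Ratio = 196600 / 392100 ≈ 0.501.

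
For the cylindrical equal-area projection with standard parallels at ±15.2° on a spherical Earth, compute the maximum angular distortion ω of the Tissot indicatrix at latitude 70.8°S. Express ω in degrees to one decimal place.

Cylindrical equal-area (φ₀ = 15.2°): h = cos φ / cos 15.2° along meridians, k = cos 15.2° / cos φ along parallels; h·k = 1.
At 70.8°: h = 0.3408, k = 2.934; principal scales a = 2.934, b = 0.3408.
sin(ω/2) = (a − b)/(a + b) = 2.594/3.275 = 0.7919, so ω = 2 arcsin(0.7919) ≈ 104.7°.

104.7°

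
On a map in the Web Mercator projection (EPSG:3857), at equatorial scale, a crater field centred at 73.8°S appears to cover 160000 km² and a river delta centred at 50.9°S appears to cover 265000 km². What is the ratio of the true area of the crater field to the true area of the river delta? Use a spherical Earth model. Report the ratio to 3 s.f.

Since Mercator area scale is 1/cos²φ, the true area equals the apparent area multiplied by cos²φ.
True area of crater field: 160000 × cos²(73.8°) = 160000 × 0.07784 = 12450 km².
True area of river delta: 265000 × cos²(50.9°) = 265000 × 0.3978 = 105400 km².
Ratio = 12450 / 105400 ≈ 0.118.

0.118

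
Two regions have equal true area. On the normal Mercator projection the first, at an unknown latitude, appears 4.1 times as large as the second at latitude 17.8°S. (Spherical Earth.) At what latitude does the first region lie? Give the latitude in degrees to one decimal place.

62.0°

For equal true areas on Mercator, apparent areas scale as sec²φ, so the ratio is cos²φ₂ / cos²φ₁.
cos²φ₂ / cos²φ₁ = 4.1  ⇒  cos φ₁ = cos 17.8° / √4.1 = 0.9521/2.025 = 0.4702.
φ₁ = arccos(0.4702) ≈ 62.0°.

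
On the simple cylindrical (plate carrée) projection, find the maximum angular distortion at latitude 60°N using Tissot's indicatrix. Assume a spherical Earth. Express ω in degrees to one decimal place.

Plate carrée maps x = Rλ, y = Rφ. The meridian scale is h = 1 and the parallel scale is k = 1/cos φ = sec φ.
At 60°: h = 1.000, k = 2.000; principal scales a = 2.000, b = 1.000.
sin(ω/2) = (a − b)/(a + b) = 1.0000/3.000 = 0.3333, so ω = 2 arcsin(0.3333) ≈ 38.9°.

38.9°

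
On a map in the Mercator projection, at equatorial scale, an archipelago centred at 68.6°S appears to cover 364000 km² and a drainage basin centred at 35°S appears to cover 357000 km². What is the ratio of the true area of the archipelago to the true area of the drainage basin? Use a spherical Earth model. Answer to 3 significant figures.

0.202

On Mercator the areal scale is sec²φ, so true area = apparent × cos²φ.
True area of archipelago: 364000 × cos²(68.6°) = 364000 × 0.1331 = 48460 km².
True area of drainage basin: 357000 × cos²(35°) = 357000 × 0.6710 = 239600 km².
Ratio = 48460 / 239600 ≈ 0.202.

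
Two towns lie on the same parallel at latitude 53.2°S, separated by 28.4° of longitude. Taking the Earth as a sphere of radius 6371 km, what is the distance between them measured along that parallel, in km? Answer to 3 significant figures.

Arc length along a parallel = R cos φ · Δλ (with Δλ in radians).
= 6371 × cos 53.2° × (28.4° × π/180) = 6371 × 0.5990 × 0.4957 ≈ 1890 km.

1890 km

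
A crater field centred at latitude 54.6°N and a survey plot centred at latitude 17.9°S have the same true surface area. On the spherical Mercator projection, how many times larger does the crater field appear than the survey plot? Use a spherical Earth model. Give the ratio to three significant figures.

On Mercator, area is exaggerated by sec²φ = 1/cos²φ.
At 54.6°: sec²(54.6°) = 1/0.5793² = 2.980.
At 17.9°: sec²(17.9°) = 1/0.9516² = 1.104.
Ratio = 2.980/1.104 = cos²(17.9°)/cos²(54.6°) ≈ 2.70.

2.70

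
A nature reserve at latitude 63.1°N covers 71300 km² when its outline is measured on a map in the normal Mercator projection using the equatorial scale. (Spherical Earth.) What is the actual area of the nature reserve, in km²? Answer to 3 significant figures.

For Mercator, h = k = sec φ (a conformal cylindrical projection has a single point scale, 1/cos φ).
Areal scale = k² = sec²φ = 1/cos²(63.1°) = 1/0.4524² = 4.885.
True area = apparent / (areal scale) = 71300 / 4.885 ≈ 14600 km².

14600 km²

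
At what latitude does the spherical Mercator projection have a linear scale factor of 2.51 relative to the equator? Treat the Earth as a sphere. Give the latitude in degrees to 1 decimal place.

Mercator scale is k = sec φ = 1/cos φ.
1/cos φ = 2.51  ⇒  cos φ = 0.3984  ⇒  φ = arccos(0.3984) ≈ 66.5°.

66.5°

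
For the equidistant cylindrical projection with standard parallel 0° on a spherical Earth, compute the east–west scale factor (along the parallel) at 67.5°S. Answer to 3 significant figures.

2.61

Plate carrée maps x = Rλ, y = Rφ. The meridian scale is h = 1 and the parallel scale is k = 1/cos φ = sec φ.
k = 1/cos 67.5° = 1/0.3827 = 2.613.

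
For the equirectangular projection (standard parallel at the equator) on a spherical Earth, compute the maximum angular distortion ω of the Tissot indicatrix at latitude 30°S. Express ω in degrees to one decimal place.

In the plate carrée (x = Rλ, y = Rφ), meridians are true-scale (h = 1) and parallels are stretched by k = sec φ.
At 30°: h = 1.000, k = 1.155; principal scales a = 1.155, b = 1.000.
sin(ω/2) = (a − b)/(a + b) = 0.1547/2.155 = 0.07180, so ω = 2 arcsin(0.07180) ≈ 8.2°.

8.2°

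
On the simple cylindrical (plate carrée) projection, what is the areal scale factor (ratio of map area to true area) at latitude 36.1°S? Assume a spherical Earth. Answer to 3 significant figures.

1.24

Plate carrée maps x = Rλ, y = Rφ. The meridian scale is h = 1 and the parallel scale is k = 1/cos φ = sec φ.
Areal scale = h·k = 1 × sec φ; at 36.1°, h = 1.000, k = 1.238, so h·k = 1.238.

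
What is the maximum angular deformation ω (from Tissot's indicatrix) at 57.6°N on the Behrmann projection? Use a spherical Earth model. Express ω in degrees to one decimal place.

53.0°

The Behrmann projection is cylindrical equal-area with φ₀ = 30°. For cylindrical equal-area with standard parallel φ₀, h = cos φ / cos φ₀ and k = cos φ₀ / cos φ, so h·k = 1.
At 57.6°: h = 0.6187, k = 1.616; principal scales a = 1.616, b = 0.6187.
sin(ω/2) = (a − b)/(a + b) = 0.9975/2.235 = 0.4463, so ω = 2 arcsin(0.4463) ≈ 53.0°.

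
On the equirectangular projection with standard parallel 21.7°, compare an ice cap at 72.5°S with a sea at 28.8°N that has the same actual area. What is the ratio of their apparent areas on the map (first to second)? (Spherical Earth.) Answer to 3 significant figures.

2.91

The equidistant cylindrical projection with φ₀ = 21.7° has h = 1 (meridians true) and k = cos φ₀ / cos φ along parallels.
Areal scale at 72.5°: h·k = 1.000 × 3.090 = 3.090.
Areal scale at 28.8°: h·k = 1.000 × 1.060 = 1.060.
Ratio = 3.090/1.060 ≈ 2.91.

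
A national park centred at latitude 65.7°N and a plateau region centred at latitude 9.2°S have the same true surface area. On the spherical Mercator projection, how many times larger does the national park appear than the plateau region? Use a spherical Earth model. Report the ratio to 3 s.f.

5.75

On Mercator, area is exaggerated by sec²φ = 1/cos²φ.
At 65.7°: sec²(65.7°) = 1/0.4115² = 5.905.
At 9.2°: sec²(9.2°) = 1/0.9871² = 1.026.
Ratio = 5.905/1.026 = cos²(9.2°)/cos²(65.7°) ≈ 5.75.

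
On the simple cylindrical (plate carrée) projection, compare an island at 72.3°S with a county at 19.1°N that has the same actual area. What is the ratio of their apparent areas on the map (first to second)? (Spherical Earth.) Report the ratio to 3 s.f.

For the equirectangular projection with φ₀ = 0 (plate carrée), h = 1 along meridians and k = sec φ along parallels.
Areal scale at 72.3°: h·k = 1.000 × 3.289 = 3.289.
Areal scale at 19.1°: h·k = 1.000 × 1.058 = 1.058.
Ratio = 3.289/1.058 ≈ 3.11.

3.11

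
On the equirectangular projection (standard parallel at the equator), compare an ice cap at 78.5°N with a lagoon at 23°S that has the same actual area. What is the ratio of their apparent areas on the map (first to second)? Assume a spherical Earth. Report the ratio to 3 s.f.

4.62

For the equirectangular projection with φ₀ = 0 (plate carrée), h = 1 along meridians and k = sec φ along parallels.
Areal scale at 78.5°: h·k = 1.000 × 5.016 = 5.016.
Areal scale at 23°: h·k = 1.000 × 1.086 = 1.086.
Ratio = 5.016/1.086 ≈ 4.62.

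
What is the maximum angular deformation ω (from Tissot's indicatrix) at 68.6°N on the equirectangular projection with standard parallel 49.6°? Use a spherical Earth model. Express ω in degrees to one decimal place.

In the equirectangular projection with standard parallel φ₀ = 49.6° (x = Rλ cos φ₀, y = Rφ), meridians are true-scale (h = 1) and the parallel scale is k = cos φ₀ / cos φ.
At 68.6°: h = 1.000, k = 1.776; principal scales a = 1.776, b = 1.000.
sin(ω/2) = (a − b)/(a + b) = 0.7763/2.776 = 0.2796, so ω = 2 arcsin(0.2796) ≈ 32.5°.

32.5°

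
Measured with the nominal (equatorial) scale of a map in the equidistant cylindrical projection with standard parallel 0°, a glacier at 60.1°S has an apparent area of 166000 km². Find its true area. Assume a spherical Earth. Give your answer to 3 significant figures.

For the equirectangular projection with φ₀ = 0 (plate carrée), h = 1 along meridians and k = sec φ along parallels.
Areal scale = h·k = 1 × sec φ; at 60.1°, h = 1.000, k = 2.006, so h·k = 2.006.
True area = apparent / (areal scale) = 166000 / 2.006 ≈ 82700 km².

82700 km²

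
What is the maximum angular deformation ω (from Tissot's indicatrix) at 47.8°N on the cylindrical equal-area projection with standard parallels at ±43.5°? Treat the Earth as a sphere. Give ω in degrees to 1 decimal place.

8.8°

For cylindrical equal-area with standard parallel φ₀, h = cos φ / cos φ₀ and k = cos φ₀ / cos φ, so h·k = 1.
At 47.8°: h = 0.9260, k = 1.080; principal scales a = 1.080, b = 0.9260.
sin(ω/2) = (a − b)/(a + b) = 0.1538/2.006 = 0.07669, so ω = 2 arcsin(0.07669) ≈ 8.8°.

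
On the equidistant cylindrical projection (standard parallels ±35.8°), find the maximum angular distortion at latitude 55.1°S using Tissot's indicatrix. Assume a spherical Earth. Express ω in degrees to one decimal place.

19.9°

In the equirectangular projection with standard parallel φ₀ = 35.8° (x = Rλ cos φ₀, y = Rφ), meridians are true-scale (h = 1) and the parallel scale is k = cos φ₀ / cos φ.
At 55.1°: h = 1.000, k = 1.418; principal scales a = 1.418, b = 1.000.
sin(ω/2) = (a − b)/(a + b) = 0.4176/2.418 = 0.1727, so ω = 2 arcsin(0.1727) ≈ 19.9°.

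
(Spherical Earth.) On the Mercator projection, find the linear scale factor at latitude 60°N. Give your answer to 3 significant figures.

For Mercator, h = k = sec φ (a conformal cylindrical projection has a single point scale, 1/cos φ).
k = 1/cos 60° = 1/0.5000 = 2.000.

2.00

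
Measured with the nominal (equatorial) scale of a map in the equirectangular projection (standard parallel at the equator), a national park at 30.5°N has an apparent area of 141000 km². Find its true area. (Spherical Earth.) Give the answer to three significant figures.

Plate carrée maps x = Rλ, y = Rφ. The meridian scale is h = 1 and the parallel scale is k = 1/cos φ = sec φ.
Areal scale = h·k = 1 × sec φ; at 30.5°, h = 1.000, k = 1.161, so h·k = 1.161.
True area = apparent / (areal scale) = 141000 / 1.161 ≈ 121000 km².

121000 km²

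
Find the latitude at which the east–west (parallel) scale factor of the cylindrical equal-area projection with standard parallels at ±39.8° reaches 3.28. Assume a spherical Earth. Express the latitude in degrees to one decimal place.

A cylindrical equal-area projection with standard parallel φ₀ has meridian scale h = cos φ / cos φ₀ and parallel scale k = cos φ₀ / cos φ (so areas are preserved, h·k = 1).
k = cos φ₀ / cos φ = 3.28  ⇒  cos φ = cos 39.8° / 3.28 = 0.2342.
φ = arccos(0.2342) ≈ 76.5°.

76.5°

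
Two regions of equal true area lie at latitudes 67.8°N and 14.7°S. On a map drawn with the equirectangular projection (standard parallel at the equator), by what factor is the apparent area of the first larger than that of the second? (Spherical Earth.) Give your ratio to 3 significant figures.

2.56

Plate carrée maps x = Rλ, y = Rφ. The meridian scale is h = 1 and the parallel scale is k = 1/cos φ = sec φ.
Areal scale at 67.8°: h·k = 1.000 × 2.647 = 2.647.
Areal scale at 14.7°: h·k = 1.000 × 1.034 = 1.034.
Ratio = 2.647/1.034 ≈ 2.56.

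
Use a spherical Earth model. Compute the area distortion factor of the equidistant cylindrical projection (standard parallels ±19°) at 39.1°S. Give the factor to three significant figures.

1.22

In the equirectangular projection with standard parallel φ₀ = 19° (x = Rλ cos φ₀, y = Rφ), meridians are true-scale (h = 1) and the parallel scale is k = cos φ₀ / cos φ.
Areal scale = h·k = 1 × cos φ₀ / cos φ; at 39.1°, h = 1.000, k = 1.218, so h·k = 1.218.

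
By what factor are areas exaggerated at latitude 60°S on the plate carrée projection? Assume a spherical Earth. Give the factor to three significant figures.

2.00

In the plate carrée (x = Rλ, y = Rφ), meridians are true-scale (h = 1) and parallels are stretched by k = sec φ.
Areal scale = h·k = 1 × sec φ; at 60°, h = 1.000, k = 2.000, so h·k = 2.000.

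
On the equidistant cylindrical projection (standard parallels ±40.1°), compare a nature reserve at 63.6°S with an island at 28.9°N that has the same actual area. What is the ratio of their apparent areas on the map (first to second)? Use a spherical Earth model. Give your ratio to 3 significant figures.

1.97

With standard parallel φ₀ = 40.1°, the equirectangular projection gives x = Rλ cos φ₀, y = Rφ, so h = 1 and k = cos 40.1° / cos φ.
Areal scale at 63.6°: h·k = 1.000 × 1.720 = 1.720.
Areal scale at 28.9°: h·k = 1.000 × 0.8737 = 0.8737.
Ratio = 1.720/0.8737 ≈ 1.97.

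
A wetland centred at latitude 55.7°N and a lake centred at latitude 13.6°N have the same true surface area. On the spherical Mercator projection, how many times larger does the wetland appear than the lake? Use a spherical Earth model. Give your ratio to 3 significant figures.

Mercator is conformal with k = sec φ, so areal scale = k² = sec²φ.
At 55.7°: sec²(55.7°) = 1/0.5635² = 3.149.
At 13.6°: sec²(13.6°) = 1/0.9720² = 1.059.
Ratio = 3.149/1.059 = cos²(13.6°)/cos²(55.7°) ≈ 2.97.

2.97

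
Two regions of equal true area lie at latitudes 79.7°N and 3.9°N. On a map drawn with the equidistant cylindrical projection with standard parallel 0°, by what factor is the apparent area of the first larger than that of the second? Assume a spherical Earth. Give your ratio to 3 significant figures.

5.58

In the plate carrée (x = Rλ, y = Rφ), meridians are true-scale (h = 1) and parallels are stretched by k = sec φ.
Areal scale at 79.7°: h·k = 1.000 × 5.593 = 5.593.
Areal scale at 3.9°: h·k = 1.000 × 1.002 = 1.002.
Ratio = 5.593/1.002 ≈ 5.58.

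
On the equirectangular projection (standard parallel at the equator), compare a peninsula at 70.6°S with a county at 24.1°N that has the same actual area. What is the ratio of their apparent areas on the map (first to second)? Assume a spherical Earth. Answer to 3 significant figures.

For the equirectangular projection with φ₀ = 0 (plate carrée), h = 1 along meridians and k = sec φ along parallels.
Areal scale at 70.6°: h·k = 1.000 × 3.011 = 3.011.
Areal scale at 24.1°: h·k = 1.000 × 1.095 = 1.095.
Ratio = 3.011/1.095 ≈ 2.75.

2.75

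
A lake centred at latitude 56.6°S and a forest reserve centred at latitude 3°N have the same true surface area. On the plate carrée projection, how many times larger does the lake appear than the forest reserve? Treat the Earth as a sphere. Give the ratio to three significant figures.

1.81

In the plate carrée (x = Rλ, y = Rφ), meridians are true-scale (h = 1) and parallels are stretched by k = sec φ.
Areal scale at 56.6°: h·k = 1.000 × 1.817 = 1.817.
Areal scale at 3°: h·k = 1.000 × 1.001 = 1.001.
Ratio = 1.817/1.001 ≈ 1.81.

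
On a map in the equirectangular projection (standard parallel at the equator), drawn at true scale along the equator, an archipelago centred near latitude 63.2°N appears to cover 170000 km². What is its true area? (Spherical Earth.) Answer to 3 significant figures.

In the plate carrée (x = Rλ, y = Rφ), meridians are true-scale (h = 1) and parallels are stretched by k = sec φ.
Areal scale = h·k = 1 × sec φ; at 63.2°, h = 1.000, k = 2.218, so h·k = 2.218.
True area = apparent / (areal scale) = 170000 / 2.218 ≈ 76600 km².

76600 km²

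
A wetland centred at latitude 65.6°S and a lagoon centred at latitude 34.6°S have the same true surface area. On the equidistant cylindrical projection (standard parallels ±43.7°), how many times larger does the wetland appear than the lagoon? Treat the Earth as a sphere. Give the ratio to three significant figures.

In the equirectangular projection with standard parallel φ₀ = 43.7° (x = Rλ cos φ₀, y = Rφ), meridians are true-scale (h = 1) and the parallel scale is k = cos φ₀ / cos φ.
Areal scale at 65.6°: h·k = 1.000 × 1.750 = 1.750.
Areal scale at 34.6°: h·k = 1.000 × 0.8783 = 0.8783.
Ratio = 1.750/0.8783 ≈ 1.99.

1.99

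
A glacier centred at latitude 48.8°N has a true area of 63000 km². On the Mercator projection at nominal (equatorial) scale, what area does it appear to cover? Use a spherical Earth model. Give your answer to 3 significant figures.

145000 km²

For Mercator, h = k = sec φ (a conformal cylindrical projection has a single point scale, 1/cos φ).
Areal scale = k² = sec²φ = 1/cos²(48.8°) = 1/0.6587² = 2.305.
Apparent area = 63000 × 2.305 ≈ 145000 km².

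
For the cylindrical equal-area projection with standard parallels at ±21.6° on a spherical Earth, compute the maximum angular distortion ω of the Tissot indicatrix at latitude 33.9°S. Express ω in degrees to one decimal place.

13.0°

A cylindrical equal-area projection with standard parallel φ₀ has meridian scale h = cos φ / cos φ₀ and parallel scale k = cos φ₀ / cos φ (so areas are preserved, h·k = 1).
At 33.9°: h = 0.8927, k = 1.120; principal scales a = 1.120, b = 0.8927.
sin(ω/2) = (a − b)/(a + b) = 0.2275/2.013 = 0.1130, so ω = 2 arcsin(0.1130) ≈ 13.0°.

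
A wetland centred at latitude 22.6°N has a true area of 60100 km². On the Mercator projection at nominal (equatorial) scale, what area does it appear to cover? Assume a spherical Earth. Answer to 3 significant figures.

For Mercator, h = k = sec φ (a conformal cylindrical projection has a single point scale, 1/cos φ).
Areal scale = k² = sec²φ = 1/cos²(22.6°) = 1/0.9232² = 1.173.
Apparent area = 60100 × 1.173 ≈ 70500 km².

70500 km²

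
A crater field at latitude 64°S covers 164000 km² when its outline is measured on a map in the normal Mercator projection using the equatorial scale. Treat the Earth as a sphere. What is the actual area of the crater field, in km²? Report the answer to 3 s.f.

31500 km²

Mercator is conformal, so the point scale is isotropic: h = k = sec φ = 1/cos φ.
Areal scale = k² = sec²φ = 1/cos²(64°) = 1/0.4384² = 5.204.
True area = apparent / (areal scale) = 164000 / 5.204 ≈ 31500 km².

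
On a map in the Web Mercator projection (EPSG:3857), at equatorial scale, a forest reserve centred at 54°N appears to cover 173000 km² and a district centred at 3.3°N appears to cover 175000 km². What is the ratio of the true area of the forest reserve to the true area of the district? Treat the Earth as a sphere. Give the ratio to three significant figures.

Since Mercator area scale is 1/cos²φ, the true area equals the apparent area multiplied by cos²φ.
True area of forest reserve: 173000 × cos²(54°) = 173000 × 0.3455 = 59770 km².
True area of district: 175000 × cos²(3.3°) = 175000 × 0.9967 = 174400 km².
Ratio = 59770 / 174400 ≈ 0.343.

0.343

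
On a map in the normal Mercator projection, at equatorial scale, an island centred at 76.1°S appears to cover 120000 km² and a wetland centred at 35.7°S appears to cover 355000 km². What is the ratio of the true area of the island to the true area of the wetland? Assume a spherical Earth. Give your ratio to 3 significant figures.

On Mercator the areal scale is sec²φ, so true area = apparent × cos²φ.
True area of island: 120000 × cos²(76.1°) = 120000 × 0.05771 = 6925 km².
True area of wetland: 355000 × cos²(35.7°) = 355000 × 0.6595 = 234100 km².
Ratio = 6925 / 234100 ≈ 0.0296.

0.0296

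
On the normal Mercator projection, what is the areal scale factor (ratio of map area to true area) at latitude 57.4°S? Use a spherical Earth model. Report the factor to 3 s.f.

3.45

For Mercator, h = k = sec φ (a conformal cylindrical projection has a single point scale, 1/cos φ).
Areal scale = k² = sec²φ = 1/cos²(57.4°) = 1/0.5388² = 3.445.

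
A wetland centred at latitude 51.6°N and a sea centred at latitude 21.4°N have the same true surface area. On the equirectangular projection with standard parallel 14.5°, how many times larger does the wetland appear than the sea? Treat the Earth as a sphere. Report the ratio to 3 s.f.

The equidistant cylindrical projection with φ₀ = 14.5° has h = 1 (meridians true) and k = cos φ₀ / cos φ along parallels.
Areal scale at 51.6°: h·k = 1.000 × 1.559 = 1.559.
Areal scale at 21.4°: h·k = 1.000 × 1.040 = 1.040.
Ratio = 1.559/1.040 ≈ 1.50.

1.50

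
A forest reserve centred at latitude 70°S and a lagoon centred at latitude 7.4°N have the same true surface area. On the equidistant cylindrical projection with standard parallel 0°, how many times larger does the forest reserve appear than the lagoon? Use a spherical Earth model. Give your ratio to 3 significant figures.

2.90

Plate carrée maps x = Rλ, y = Rφ. The meridian scale is h = 1 and the parallel scale is k = 1/cos φ = sec φ.
Areal scale at 70°: h·k = 1.000 × 2.924 = 2.924.
Areal scale at 7.4°: h·k = 1.000 × 1.008 = 1.008.
Ratio = 2.924/1.008 ≈ 2.90.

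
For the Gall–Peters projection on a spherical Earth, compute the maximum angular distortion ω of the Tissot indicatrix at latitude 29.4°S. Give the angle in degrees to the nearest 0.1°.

The Gall–Peters projection is cylindrical equal-area with φ₀ = 45°. A cylindrical equal-area projection with standard parallel φ₀ has meridian scale h = cos φ / cos φ₀ and parallel scale k = cos φ₀ / cos φ (so areas are preserved, h·k = 1).
At 29.4°: h = 1.232, k = 0.8116; principal scales a = 1.232, b = 0.8116.
sin(ω/2) = (a − b)/(a + b) = 0.4204/2.044 = 0.2057, so ω = 2 arcsin(0.2057) ≈ 23.7°.

23.7°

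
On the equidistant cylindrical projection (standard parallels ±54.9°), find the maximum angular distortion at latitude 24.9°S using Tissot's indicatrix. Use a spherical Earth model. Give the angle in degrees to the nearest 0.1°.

25.9°

With standard parallel φ₀ = 54.9°, the equirectangular projection gives x = Rλ cos φ₀, y = Rφ, so h = 1 and k = cos 54.9° / cos φ.
At 24.9°: h = 1.000, k = 0.6339; principal scales a = 1.000, b = 0.6339.
sin(ω/2) = (a − b)/(a + b) = 0.3661/1.634 = 0.2240, so ω = 2 arcsin(0.2240) ≈ 25.9°.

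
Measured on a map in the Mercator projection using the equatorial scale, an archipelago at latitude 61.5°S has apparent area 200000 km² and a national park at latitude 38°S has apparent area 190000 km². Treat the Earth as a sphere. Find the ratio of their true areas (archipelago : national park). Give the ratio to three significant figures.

0.386

Mercator's areal exaggeration is sec²φ; hence true area = (apparent area) · cos²φ.
True area of archipelago: 200000 × cos²(61.5°) = 200000 × 0.2277 = 45540 km².
True area of national park: 190000 × cos²(38°) = 190000 × 0.6210 = 118000 km².
Ratio = 45540 / 118000 ≈ 0.386.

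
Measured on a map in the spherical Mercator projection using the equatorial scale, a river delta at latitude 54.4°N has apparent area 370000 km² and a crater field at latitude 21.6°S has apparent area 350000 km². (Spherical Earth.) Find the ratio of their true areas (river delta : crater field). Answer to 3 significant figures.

On Mercator the areal scale is sec²φ, so true area = apparent × cos²φ.
True area of river delta: 370000 × cos²(54.4°) = 370000 × 0.3389 = 125400 km².
True area of crater field: 350000 × cos²(21.6°) = 350000 × 0.8645 = 302600 km².
Ratio = 125400 / 302600 ≈ 0.414.

0.414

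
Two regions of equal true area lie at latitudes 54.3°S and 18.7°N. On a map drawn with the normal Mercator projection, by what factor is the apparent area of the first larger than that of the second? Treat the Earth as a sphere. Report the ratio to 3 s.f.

On Mercator, area is exaggerated by sec²φ = 1/cos²φ.
At 54.3°: sec²(54.3°) = 1/0.5835² = 2.937.
At 18.7°: sec²(18.7°) = 1/0.9472² = 1.115.
Ratio = 2.937/1.115 = cos²(18.7°)/cos²(54.3°) ≈ 2.63.

2.63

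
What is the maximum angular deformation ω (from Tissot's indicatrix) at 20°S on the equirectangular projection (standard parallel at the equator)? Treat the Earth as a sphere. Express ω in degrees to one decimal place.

Plate carrée maps x = Rλ, y = Rφ. The meridian scale is h = 1 and the parallel scale is k = 1/cos φ = sec φ.
At 20°: h = 1.000, k = 1.064; principal scales a = 1.064, b = 1.000.
sin(ω/2) = (a − b)/(a + b) = 0.06418/2.064 = 0.03109, so ω = 2 arcsin(0.03109) ≈ 3.6°.

3.6°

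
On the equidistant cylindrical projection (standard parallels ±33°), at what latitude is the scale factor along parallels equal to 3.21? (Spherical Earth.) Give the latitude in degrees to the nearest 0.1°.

74.9°

In the equirectangular projection with standard parallel φ₀ = 33° (x = Rλ cos φ₀, y = Rφ), meridians are true-scale (h = 1) and the parallel scale is k = cos φ₀ / cos φ.
k = cos φ₀ / cos φ = 3.21  ⇒  cos φ = cos 33° / 3.21 = 0.2613.
φ = arccos(0.2613) ≈ 74.9°.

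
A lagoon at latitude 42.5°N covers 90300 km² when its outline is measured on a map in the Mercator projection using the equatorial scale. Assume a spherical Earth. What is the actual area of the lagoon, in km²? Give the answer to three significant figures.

49100 km²

The Mercator projection is conformal; its linear scale factor is the same in every direction and equals sec φ = 1/cos φ.
Areal scale = k² = sec²φ = 1/cos²(42.5°) = 1/0.7373² = 1.840.
True area = apparent / (areal scale) = 90300 / 1.840 ≈ 49100 km².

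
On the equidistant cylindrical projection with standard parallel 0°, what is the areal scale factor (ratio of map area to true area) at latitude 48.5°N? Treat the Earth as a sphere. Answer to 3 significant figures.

For the equirectangular projection with φ₀ = 0 (plate carrée), h = 1 along meridians and k = sec φ along parallels.
Areal scale = h·k = 1 × sec φ; at 48.5°, h = 1.000, k = 1.509, so h·k = 1.509.

1.51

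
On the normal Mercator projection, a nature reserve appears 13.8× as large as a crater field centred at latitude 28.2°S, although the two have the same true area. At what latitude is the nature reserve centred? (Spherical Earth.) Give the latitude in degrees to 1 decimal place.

76.3°

On Mercator, (apparent₁)/(apparent₂) = sec²φ₁ / sec²φ₂ when true areas are equal.
cos²φ₂ / cos²φ₁ = 13.8  ⇒  cos φ₁ = cos 28.2° / √13.8 = 0.8813/3.715 = 0.2372.
φ₁ = arccos(0.2372) ≈ 76.3°.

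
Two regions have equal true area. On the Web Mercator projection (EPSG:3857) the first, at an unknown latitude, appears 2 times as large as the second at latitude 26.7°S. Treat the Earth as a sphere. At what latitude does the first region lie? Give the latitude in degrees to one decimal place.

50.8°

For equal true areas on Mercator, apparent areas scale as sec²φ, so the ratio is cos²φ₂ / cos²φ₁.
cos²φ₂ / cos²φ₁ = 2  ⇒  cos φ₁ = cos 26.7° / √2 = 0.8934/1.414 = 0.6317.
φ₁ = arccos(0.6317) ≈ 50.8°.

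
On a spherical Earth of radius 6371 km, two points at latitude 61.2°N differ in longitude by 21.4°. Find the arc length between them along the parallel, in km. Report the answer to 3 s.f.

1150 km

Arc length along a parallel = R cos φ · Δλ (with Δλ in radians).
= 6371 × cos 61.2° × (21.4° × π/180) = 6371 × 0.4818 × 0.3735 ≈ 1150 km.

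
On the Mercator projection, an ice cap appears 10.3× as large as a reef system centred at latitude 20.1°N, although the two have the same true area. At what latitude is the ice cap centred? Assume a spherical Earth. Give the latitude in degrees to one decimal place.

Mercator areal scale is sec²φ, so apparent-area ratio = sec²φ₁ / sec²φ₂ = cos²φ₂ / cos²φ₁.
cos²φ₂ / cos²φ₁ = 10.3  ⇒  cos φ₁ = cos 20.1° / √10.3 = 0.9391/3.209 = 0.2926.
φ₁ = arccos(0.2926) ≈ 73.0°.

73.0°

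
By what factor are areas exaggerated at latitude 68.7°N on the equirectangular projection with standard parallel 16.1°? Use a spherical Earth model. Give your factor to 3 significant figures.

2.64

In the equirectangular projection with standard parallel φ₀ = 16.1° (x = Rλ cos φ₀, y = Rφ), meridians are true-scale (h = 1) and the parallel scale is k = cos φ₀ / cos φ.
Areal scale = h·k = 1 × cos φ₀ / cos φ; at 68.7°, h = 1.000, k = 2.645, so h·k = 2.645.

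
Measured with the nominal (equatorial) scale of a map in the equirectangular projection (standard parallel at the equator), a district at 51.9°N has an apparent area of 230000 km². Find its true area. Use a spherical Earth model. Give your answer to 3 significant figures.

For the equirectangular projection with φ₀ = 0 (plate carrée), h = 1 along meridians and k = sec φ along parallels.
Areal scale = h·k = 1 × sec φ; at 51.9°, h = 1.000, k = 1.621, so h·k = 1.621.
True area = apparent / (areal scale) = 230000 / 1.621 ≈ 142000 km².

142000 km²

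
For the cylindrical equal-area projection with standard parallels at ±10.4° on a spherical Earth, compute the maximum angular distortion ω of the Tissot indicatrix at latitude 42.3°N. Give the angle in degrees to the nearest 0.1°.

32.2°

For cylindrical equal-area with standard parallel φ₀, h = cos φ / cos φ₀ and k = cos φ₀ / cos φ, so h·k = 1.
At 42.3°: h = 0.7520, k = 1.330; principal scales a = 1.330, b = 0.7520.
sin(ω/2) = (a − b)/(a + b) = 0.5778/2.082 = 0.2776, so ω = 2 arcsin(0.2776) ≈ 32.2°.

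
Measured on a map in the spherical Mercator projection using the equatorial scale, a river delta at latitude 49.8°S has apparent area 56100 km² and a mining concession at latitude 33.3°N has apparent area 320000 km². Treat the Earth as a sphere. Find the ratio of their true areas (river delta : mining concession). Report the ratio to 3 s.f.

Mercator's areal exaggeration is sec²φ; hence true area = (apparent area) · cos²φ.
True area of river delta: 56100 × cos²(49.8°) = 56100 × 0.4166 = 23370 km².
True area of mining concession: 320000 × cos²(33.3°) = 320000 × 0.6986 = 223500 km².
Ratio = 23370 / 223500 ≈ 0.105.

0.105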